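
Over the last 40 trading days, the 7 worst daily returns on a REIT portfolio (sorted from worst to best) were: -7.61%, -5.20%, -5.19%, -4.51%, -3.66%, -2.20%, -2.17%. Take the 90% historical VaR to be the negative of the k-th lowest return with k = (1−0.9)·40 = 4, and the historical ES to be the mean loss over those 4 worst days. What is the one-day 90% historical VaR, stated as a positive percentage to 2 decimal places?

k = 4; the 4th lowest return is -4.51%, so VaR = 4.51%.

4.51%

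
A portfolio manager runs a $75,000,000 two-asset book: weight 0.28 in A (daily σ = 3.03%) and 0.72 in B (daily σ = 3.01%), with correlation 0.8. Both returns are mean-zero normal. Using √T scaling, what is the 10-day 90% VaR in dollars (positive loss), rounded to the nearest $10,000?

σ_p = √(0.28²·3.03² + 0.72²·3.01² + 2·0.8·0.28·0.72·3.03·3.01) = 2.891%.
σ_{10d} = 2.891% × √10 = 9.142%.
z(90%) = 1.282.
VaR = 1.282 × 9.142% = 11.720%; on $75,000,000 that is $8,790,000.

$8,790,000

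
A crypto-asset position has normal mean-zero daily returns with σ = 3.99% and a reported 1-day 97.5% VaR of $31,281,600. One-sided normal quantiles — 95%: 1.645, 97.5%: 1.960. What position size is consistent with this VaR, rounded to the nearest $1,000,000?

VaR as a fraction of value: z·σ = 1.960 × 3.99% = 7.8204%.
Position = $31,281,600 / 0.078204 = $400,000,000.

$400,000,000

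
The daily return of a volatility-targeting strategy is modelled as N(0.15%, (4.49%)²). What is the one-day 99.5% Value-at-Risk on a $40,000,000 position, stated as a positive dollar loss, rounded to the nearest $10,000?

$4,570,000

At 99.5% one-sided, z = 2.576.
VaR = −μ + z·σ = −(0.15%) + 2.576 × 4.49% = 11.416%.
On $40,000,000: 0.11416 × $40,000,000 = $4,566,400.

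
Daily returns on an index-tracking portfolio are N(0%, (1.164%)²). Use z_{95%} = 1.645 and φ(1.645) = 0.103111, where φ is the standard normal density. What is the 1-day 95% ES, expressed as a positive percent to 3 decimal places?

2.400%

Tail multiplier: φ(z)/(1−α) = 0.103111 / 0.05 = 2.062.
ES = 1.164% × 2.062 = 2.400%.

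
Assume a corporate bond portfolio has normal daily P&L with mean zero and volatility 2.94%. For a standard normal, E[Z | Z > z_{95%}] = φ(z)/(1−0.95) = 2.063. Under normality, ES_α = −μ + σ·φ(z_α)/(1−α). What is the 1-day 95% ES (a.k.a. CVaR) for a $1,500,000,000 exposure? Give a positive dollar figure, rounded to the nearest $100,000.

ES = 2.94% × 2.063 = 6.065%.
On $1,500,000,000: 0.06065 × $1,500,000,000 = $90,975,000.

$91,000,000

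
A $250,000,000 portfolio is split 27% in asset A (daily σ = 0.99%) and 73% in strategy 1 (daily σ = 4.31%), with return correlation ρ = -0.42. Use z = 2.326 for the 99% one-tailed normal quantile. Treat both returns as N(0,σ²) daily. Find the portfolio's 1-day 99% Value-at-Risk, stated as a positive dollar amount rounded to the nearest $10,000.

$17,700,000

σ_p² = 0.27²·0.99² + 0.73²·4.31² + 2·-0.42·0.27·0.73·0.99·4.31 = 9.2642 (%²).
σ_p = √9.2642 = 3.044%.
VaR = 2.326 × 3.044% = 7.080%; on $250,000,000 that is $17,700,000.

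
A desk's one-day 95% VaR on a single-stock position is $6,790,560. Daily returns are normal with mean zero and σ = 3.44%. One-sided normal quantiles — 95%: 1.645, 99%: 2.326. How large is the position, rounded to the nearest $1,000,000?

$120,000,000

VaR as a fraction of value: z·σ = 1.645 × 3.44% = 5.6588%.
Position = $6,790,560 / 0.056588 = $120,000,000.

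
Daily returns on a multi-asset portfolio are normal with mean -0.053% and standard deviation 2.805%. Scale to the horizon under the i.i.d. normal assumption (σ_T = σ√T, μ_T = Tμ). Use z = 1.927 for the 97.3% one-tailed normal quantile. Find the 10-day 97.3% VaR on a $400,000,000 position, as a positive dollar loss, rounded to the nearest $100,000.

$70,500,000

σ_{10d} = 2.805% × √10 = 8.870%; μ_{10d} = 10 × -0.053% = -0.530%.
VaR = −(-0.530%) + 1.927 × 8.870% = 17.622%.
On $400,000,000: 0.17622 × $400,000,000 = $70,488,000.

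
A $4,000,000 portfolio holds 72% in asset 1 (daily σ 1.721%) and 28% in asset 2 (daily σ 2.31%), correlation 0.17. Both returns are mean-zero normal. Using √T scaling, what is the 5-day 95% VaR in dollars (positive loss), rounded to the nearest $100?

σ_p = √(0.72²·1.721² + 0.28²·2.31² + 2·0.17·0.72·0.28·1.721·2.31) = 1.492%.
σ_{5d} = 1.492% × √5 = 3.336%.
z(95%) = 1.645.
VaR = 1.645 × 3.336% = 5.488%; on $4,000,000 that is $219,520.

$219,500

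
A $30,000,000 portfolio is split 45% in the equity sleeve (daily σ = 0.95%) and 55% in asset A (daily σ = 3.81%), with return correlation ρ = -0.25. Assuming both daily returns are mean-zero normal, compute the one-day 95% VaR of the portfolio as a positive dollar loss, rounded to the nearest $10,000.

$1,000,000

σ_p² = 0.45²·0.95² + 0.55²·3.81² + 2·-0.25·0.45·0.55·0.95·3.81 = 4.1260 (%²).
σ_p = √4.1260 = 2.031%.
At 95%, z = 1.645.
VaR = 1.645 × 2.031% = 3.341%; on $30,000,000 that is $1,002,300.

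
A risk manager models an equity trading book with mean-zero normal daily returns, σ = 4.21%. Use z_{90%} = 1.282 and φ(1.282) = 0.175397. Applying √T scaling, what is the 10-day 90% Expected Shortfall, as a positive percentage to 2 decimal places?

σ_{10d} = 4.21% × √10 = 13.313%.
ES multiplier = φ(z)/(1−α) = 0.175397/0.1 = 1.754.
ES = 13.313% × 1.754 = 23.351%.

23.35%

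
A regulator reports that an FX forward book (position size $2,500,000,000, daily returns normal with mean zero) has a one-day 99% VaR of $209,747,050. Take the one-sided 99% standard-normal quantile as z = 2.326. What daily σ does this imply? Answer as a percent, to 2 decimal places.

3.61%

VaR as a fraction: $209,747,050 / $2,500,000,000 = 8.390%.
σ = VaR / z = 8.390% / 2.326 = 3.607%.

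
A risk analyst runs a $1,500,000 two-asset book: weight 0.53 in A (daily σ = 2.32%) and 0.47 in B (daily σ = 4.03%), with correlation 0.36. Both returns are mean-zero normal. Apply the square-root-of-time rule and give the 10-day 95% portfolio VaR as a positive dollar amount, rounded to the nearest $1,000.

$203,000

σ_p = √(0.53²·2.32² + 0.47²·4.03² + 2·0.36·0.53·0.47·2.32·4.03) = 2.603%.
σ_{10d} = 2.603% × √10 = 8.231%.
z(95%) = 1.645.
VaR = 1.645 × 8.231% = 13.540%; on $1,500,000 that is $203,100.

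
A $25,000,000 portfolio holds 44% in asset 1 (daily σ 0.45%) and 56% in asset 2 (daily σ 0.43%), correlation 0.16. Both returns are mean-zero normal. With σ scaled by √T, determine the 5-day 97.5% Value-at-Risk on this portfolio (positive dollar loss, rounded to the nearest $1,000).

$367,000

σ_p = √(0.44²·0.45² + 0.56²·0.43² + 2·0.16·0.44·0.56·0.45·0.43) = 0.335%.
σ_{5d} = 0.335% × √5 = 0.749%.
z(97.5%) = 1.960.
VaR = 1.960 × 0.749% = 1.468%; on $25,000,000 that is $367,000.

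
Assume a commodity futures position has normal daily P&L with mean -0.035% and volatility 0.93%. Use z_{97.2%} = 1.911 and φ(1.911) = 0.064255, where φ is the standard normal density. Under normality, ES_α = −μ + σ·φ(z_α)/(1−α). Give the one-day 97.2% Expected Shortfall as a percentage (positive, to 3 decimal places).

2.169%

Tail multiplier: φ(z)/(1−α) = 0.064255 / 0.028 = 2.295.
ES = −(-0.035%) + 0.93% × 2.295 = 2.169%.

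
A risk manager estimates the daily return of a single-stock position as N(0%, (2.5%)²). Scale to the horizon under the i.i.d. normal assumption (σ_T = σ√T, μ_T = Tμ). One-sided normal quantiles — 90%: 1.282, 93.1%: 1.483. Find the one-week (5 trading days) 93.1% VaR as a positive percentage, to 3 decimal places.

σ_{5d} = 2.5% × √5 = 5.590%.
VaR = 1.483 × 5.590% = 8.290%.

8.290%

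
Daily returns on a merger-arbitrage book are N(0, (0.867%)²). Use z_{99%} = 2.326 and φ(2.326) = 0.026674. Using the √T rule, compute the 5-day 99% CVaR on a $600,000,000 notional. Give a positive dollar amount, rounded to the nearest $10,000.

σ_{5d} = 0.867% × √5 = 1.939%.
ES multiplier = φ(z)/(1−α) = 0.026674/0.01 = 2.667.
ES = 1.939% × 2.667 = 5.171%; on $600,000,000: $31,026,000.

$31,030,000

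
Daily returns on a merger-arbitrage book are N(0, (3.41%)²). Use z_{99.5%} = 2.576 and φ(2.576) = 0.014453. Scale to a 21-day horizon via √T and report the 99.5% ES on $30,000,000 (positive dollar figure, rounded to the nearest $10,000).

σ_{21d} = 3.41% × √21 = 15.627%.
ES multiplier = φ(z)/(1−α) = 0.014453/0.005 = 2.891.
ES = 15.627% × 2.891 = 45.178%; on $30,000,000: $13,553,400.

$13,550,000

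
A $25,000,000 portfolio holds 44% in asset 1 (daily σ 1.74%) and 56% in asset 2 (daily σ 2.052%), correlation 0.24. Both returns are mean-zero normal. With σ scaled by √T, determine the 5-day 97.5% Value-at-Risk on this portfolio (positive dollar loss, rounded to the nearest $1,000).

σ_p = √(0.44²·1.74² + 0.56²·2.052² + 2·0.24·0.44·0.56·1.74·2.052) = 1.526%.
σ_{5d} = 1.526% × √5 = 3.412%.
z(97.5%) = 1.960.
VaR = 1.960 × 3.412% = 6.688%; on $25,000,000 that is $1,672,000.

$1,672,000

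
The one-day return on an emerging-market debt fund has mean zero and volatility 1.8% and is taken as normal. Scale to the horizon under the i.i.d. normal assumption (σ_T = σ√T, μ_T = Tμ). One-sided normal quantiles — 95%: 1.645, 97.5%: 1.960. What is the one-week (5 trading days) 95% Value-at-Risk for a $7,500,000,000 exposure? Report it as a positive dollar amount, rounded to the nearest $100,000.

$496,600,000

σ_{5d} = 1.8% × √5 = 4.025%.
VaR = 1.645 × 4.025% = 6.621%.
On $7,500,000,000: 0.06621 × $7,500,000,000 = $496,575,000.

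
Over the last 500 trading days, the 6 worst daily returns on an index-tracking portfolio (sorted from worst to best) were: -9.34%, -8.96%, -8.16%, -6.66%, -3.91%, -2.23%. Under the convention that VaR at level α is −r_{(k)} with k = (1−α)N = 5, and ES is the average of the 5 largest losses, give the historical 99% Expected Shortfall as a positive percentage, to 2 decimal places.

7.41%

The 5 worst returns sum to -37.03%.
ES = −(-37.03%) / 5 = 7.406% ≈ 7.41%.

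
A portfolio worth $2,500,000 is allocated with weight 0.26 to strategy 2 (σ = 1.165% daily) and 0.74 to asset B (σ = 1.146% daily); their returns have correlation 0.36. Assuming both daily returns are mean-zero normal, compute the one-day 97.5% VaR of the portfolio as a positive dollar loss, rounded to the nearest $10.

σ_p² = 0.26²·1.165² + 0.74²·1.146² + 2·0.36·0.26·0.74·1.165·1.146 = 0.9959 (%²).
σ_p = √0.9959 = 0.998%.
At 97.5%, z = 1.960.
VaR = 1.960 × 0.998% = 1.956%; on $2,500,000 that is $48,900.

$48,900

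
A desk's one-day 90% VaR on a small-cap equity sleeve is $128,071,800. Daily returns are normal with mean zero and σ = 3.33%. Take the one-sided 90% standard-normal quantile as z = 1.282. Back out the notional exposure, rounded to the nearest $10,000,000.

$3,000,000,000

VaR as a fraction of value: z·σ = 1.282 × 3.33% = 4.26906%.
Position = $128,071,800 / 0.0426906 = $3,000,000,000.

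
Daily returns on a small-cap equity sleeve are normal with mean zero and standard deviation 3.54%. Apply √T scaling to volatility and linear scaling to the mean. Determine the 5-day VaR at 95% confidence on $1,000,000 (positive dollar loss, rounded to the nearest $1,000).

At 95%, z = 1.645.
σ_{5d} = 3.54% × √5 = 7.916%.
VaR = 1.645 × 7.916% = 13.022%.
On $1,000,000: 0.13022 × $1,000,000 = $130,220.

$130,000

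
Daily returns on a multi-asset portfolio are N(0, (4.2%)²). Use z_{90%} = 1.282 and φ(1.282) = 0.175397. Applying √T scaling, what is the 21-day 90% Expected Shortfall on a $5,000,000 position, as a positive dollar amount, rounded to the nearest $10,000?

$1,690,000

σ_{21d} = 4.2% × √21 = 19.247%.
ES multiplier = φ(z)/(1−α) = 0.175397/0.1 = 1.754.
ES = 19.247% × 1.754 = 33.759%; on $5,000,000: $1,687,950.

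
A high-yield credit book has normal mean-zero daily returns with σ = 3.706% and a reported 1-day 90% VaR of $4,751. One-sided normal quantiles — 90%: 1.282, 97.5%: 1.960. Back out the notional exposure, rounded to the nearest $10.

VaR as a fraction of value: z·σ = 1.282 × 3.706% = 4.75109%.
Position = $4,751 / 0.0475109 = $99,998.

$100,000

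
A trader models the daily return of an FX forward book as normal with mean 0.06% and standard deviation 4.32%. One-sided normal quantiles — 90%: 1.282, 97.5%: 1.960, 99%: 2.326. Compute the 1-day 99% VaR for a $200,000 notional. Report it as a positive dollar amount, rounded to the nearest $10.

VaR = −μ + z·σ = −(0.06%) + 2.326 × 4.32% = 9.988%.
On $200,000: 0.09988 × $200,000 = $19,976.

$19,980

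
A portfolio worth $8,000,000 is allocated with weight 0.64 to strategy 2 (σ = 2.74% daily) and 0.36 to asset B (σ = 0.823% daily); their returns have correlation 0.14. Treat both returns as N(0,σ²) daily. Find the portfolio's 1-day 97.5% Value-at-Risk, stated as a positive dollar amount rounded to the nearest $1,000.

σ_p² = 0.64²·2.74² + 0.36²·0.823² + 2·0.14·0.64·0.36·2.74·0.823 = 3.3084 (%²).
σ_p = √3.3084 = 1.819%.
At 97.5%, z = 1.960.
VaR = 1.960 × 1.819% = 3.565%; on $8,000,000 that is $285,200.

$285,000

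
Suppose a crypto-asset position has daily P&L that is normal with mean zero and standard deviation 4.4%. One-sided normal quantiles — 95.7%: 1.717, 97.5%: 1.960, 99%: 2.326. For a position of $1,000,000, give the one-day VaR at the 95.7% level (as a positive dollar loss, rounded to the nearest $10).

$75,550

VaR = z·σ = 1.717 × 4.4% = 7.555%.
On $1,000,000: 0.07555 × $1,000,000 = $75,550.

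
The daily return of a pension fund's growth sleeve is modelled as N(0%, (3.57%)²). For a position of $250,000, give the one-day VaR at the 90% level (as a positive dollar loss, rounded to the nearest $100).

At 90% one-sided, z = 1.282.
VaR = z·σ = 1.282 × 3.57% = 4.577%.
On $250,000: 0.04577 × $250,000 = $11,442.

$11,400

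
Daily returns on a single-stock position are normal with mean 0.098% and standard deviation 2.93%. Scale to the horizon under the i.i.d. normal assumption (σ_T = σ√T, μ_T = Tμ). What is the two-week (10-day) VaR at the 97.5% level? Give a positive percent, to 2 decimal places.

17.18%

At 97.5%, z = 1.960.
σ_{10d} = 2.93% × √10 = 9.265%; μ_{10d} = 10 × 0.098% = 0.980%.
VaR = −(0.980%) + 1.960 × 9.265% = 17.179%.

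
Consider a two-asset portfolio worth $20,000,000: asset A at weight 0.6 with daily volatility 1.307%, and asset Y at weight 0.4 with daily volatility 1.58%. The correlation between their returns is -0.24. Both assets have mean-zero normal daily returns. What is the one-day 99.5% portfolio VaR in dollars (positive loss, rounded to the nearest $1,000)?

$454,000

σ_p² = 0.6²·1.307² + 0.4²·1.58² + 2·-0.24·0.6·0.4·1.307·1.58 = 0.7765 (%²).
σ_p = √0.7765 = 0.881%.
At 99.5%, z = 2.576.
VaR = 2.576 × 0.881% = 2.269%; on $20,000,000 that is $453,800.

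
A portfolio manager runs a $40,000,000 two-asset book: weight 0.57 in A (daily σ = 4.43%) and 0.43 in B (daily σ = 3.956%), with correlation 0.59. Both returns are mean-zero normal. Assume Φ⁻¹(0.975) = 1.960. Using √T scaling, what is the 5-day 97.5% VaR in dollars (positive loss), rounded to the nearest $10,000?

σ_p = √(0.57²·4.43² + 0.43²·3.956² + 2·0.59·0.57·0.43·4.43·3.956) = 3.787%.
σ_{5d} = 3.787% × √5 = 8.468%.
VaR = 1.960 × 8.468% = 16.597%; on $40,000,000 that is $6,638,800.

$6,640,000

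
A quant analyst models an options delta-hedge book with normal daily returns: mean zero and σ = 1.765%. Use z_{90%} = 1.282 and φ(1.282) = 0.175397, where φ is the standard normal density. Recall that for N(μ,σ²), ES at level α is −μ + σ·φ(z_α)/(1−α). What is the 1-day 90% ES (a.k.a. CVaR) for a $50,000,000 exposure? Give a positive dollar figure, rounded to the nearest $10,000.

Tail multiplier: φ(z)/(1−α) = 0.175397 / 0.1 = 1.754.
ES = 1.765% × 1.754 = 3.096%.
On $50,000,000: 0.03096 × $50,000,000 = $1,548,000.

$1,550,000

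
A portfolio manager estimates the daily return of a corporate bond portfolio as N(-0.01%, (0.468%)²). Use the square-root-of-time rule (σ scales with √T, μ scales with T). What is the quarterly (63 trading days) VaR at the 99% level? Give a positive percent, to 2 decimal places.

At 99%, z = 2.326.
σ_{63d} = 0.468% × √63 = 3.715%; μ_{63d} = 63 × -0.01% = -0.630%.
VaR = −(-0.630%) + 2.326 × 3.715% = 9.271%.

9.27%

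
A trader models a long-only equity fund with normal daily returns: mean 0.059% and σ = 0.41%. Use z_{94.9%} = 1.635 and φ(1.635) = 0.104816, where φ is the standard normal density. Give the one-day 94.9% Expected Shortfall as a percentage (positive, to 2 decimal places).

Tail multiplier: φ(z)/(1−α) = 0.104816 / 0.051 = 2.055.
ES = −(0.059%) + 0.41% × 2.055 = 0.784%.

0.78%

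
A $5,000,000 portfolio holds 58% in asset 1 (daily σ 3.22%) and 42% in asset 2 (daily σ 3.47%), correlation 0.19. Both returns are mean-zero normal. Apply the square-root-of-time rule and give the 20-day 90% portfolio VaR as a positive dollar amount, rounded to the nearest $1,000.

σ_p = √(0.58²·3.22² + 0.42²·3.47² + 2·0.19·0.58·0.42·3.22·3.47) = 2.578%.
σ_{20d} = 2.578% × √20 = 11.529%.
z(90%) = 1.282.
VaR = 1.282 × 11.529% = 14.780%; on $5,000,000 that is $739,000.

$739,000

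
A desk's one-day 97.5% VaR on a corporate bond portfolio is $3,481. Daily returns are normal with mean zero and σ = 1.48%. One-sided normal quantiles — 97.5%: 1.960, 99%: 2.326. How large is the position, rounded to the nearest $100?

VaR as a fraction of value: z·σ = 1.960 × 1.48% = 2.9008%.
Position = $3,481 / 0.029008 = $120,001.

$120,000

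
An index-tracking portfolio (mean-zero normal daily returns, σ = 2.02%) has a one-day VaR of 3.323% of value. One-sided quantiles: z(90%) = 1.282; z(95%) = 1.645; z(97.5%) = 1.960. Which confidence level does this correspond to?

95%

Implied z = VaR/σ = 3.323 / 2.02 = 1.645.
This matches z(95%) = 1.645.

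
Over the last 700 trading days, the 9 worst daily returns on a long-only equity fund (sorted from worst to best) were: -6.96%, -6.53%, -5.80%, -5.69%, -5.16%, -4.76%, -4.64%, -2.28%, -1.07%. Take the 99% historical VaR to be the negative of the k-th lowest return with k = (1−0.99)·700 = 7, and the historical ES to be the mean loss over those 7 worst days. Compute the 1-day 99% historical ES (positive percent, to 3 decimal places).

The 7 worst returns sum to -39.54%.
ES = −(-39.54%) / 7 = 5.6485…% ≈ 5.649%.

5.649%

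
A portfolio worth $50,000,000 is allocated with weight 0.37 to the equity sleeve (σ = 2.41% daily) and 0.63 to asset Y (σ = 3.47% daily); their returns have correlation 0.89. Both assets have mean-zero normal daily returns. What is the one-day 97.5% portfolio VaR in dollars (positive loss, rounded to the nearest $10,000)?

σ_p² = 0.37²·2.41² + 0.63²·3.47² + 2·0.89·0.37·0.63·2.41·3.47 = 9.0440 (%²).
σ_p = √9.0440 = 3.007%.
At 97.5%, z = 1.960.
VaR = 1.960 × 3.007% = 5.894%; on $50,000,000 that is $2,947,000.

$2,950,000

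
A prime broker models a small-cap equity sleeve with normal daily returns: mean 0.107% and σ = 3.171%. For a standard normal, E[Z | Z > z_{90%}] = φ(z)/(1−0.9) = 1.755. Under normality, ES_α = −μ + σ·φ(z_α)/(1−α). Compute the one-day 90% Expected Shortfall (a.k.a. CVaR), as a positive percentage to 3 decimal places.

ES = −(0.107%) + 3.171% × 1.755 = 5.458%.

5.458%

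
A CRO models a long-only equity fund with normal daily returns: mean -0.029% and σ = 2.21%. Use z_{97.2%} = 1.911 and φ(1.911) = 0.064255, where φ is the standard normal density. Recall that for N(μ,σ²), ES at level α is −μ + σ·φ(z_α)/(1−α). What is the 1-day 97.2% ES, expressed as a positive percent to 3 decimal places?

5.101%

Tail multiplier: φ(z)/(1−α) = 0.064255 / 0.028 = 2.295.
ES = −(-0.029%) + 2.21% × 2.295 = 5.101%.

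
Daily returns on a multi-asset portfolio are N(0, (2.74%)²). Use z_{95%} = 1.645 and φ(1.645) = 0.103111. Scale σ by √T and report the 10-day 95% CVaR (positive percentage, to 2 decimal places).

17.87%

σ_{10d} = 2.74% × √10 = 8.665%.
ES multiplier = φ(z)/(1−α) = 0.103111/0.05 = 2.062.
ES = 8.665% × 2.062 = 17.867%.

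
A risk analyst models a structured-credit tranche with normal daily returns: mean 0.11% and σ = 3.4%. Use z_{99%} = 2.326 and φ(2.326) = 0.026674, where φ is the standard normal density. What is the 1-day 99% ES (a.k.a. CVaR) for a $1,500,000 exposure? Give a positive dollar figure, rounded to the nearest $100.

Tail multiplier: φ(z)/(1−α) = 0.026674 / 0.01 = 2.667.
ES = −(0.11%) + 3.4% × 2.667 = 8.958%.
On $1,500,000: 0.08958 × $1,500,000 = $134,370.

$134,400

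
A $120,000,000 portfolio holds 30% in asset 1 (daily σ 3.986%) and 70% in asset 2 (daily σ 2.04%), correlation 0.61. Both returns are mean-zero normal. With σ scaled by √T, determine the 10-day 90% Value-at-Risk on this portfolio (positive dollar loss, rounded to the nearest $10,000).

$11,460,000

σ_p = √(0.3²·3.986² + 0.7²·2.04² + 2·0.61·0.3·0.7·3.986·2.04) = 2.356%.
σ_{10d} = 2.356% × √10 = 7.450%.
z(90%) = 1.282.
VaR = 1.282 × 7.450% = 9.551%; on $120,000,000 that is $11,461,200.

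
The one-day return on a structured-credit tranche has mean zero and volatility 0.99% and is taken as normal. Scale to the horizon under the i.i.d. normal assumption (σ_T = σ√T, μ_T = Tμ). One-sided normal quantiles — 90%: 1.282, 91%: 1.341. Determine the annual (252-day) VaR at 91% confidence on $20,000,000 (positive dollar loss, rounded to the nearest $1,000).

$4,215,000

σ_{252d} = 0.99% × √252 = 15.716%.
VaR = 1.341 × 15.716% = 21.075%.
On $20,000,000: 0.21075 × $20,000,000 = $4,215,000.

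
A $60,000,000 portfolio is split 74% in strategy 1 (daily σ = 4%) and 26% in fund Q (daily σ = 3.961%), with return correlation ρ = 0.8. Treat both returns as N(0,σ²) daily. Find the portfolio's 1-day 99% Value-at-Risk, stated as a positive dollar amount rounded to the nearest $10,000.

σ_p² = 0.74²·4² + 0.26²·3.961² + 2·0.8·0.74·0.26·4·3.961 = 14.6996 (%²).
σ_p = √14.6996 = 3.834%.
At 99%, z = 2.326.
VaR = 2.326 × 3.834% = 8.918%; on $60,000,000 that is $5,350,800.

$5,350,000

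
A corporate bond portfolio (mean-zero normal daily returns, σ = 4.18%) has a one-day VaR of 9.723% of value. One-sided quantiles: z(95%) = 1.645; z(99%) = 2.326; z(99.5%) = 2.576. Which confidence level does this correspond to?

99%

Implied z = VaR/σ = 9.723 / 4.18 = 2.326.
This matches z(99%) = 2.326.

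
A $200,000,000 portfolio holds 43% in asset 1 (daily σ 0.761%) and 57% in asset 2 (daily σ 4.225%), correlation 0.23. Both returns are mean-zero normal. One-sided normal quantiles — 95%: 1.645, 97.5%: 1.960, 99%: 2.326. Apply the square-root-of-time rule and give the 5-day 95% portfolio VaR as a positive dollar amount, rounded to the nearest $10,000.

σ_p = √(0.43²·0.761² + 0.57²·4.225² + 2·0.23·0.43·0.57·0.761·4.225) = 2.504%.
σ_{5d} = 2.504% × √5 = 5.599%.
VaR = 1.645 × 5.599% = 9.210%; on $200,000,000 that is $18,420,000.

$18,420,000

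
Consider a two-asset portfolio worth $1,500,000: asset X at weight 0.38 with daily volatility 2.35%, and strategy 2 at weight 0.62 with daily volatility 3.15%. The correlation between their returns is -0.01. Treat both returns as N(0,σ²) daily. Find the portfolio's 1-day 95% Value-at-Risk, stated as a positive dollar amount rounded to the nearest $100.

$52,800

σ_p² = 0.38²·2.35² + 0.62²·3.15² + 2·-0.01·0.38·0.62·2.35·3.15 = 4.5768 (%²).
σ_p = √4.5768 = 2.139%.
At 95%, z = 1.645.
VaR = 1.645 × 2.139% = 3.519%; on $1,500,000 that is $52,785.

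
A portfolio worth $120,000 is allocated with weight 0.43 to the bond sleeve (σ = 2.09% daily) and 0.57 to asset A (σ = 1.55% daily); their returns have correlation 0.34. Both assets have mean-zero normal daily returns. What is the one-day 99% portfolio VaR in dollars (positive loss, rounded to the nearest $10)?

σ_p² = 0.43²·2.09² + 0.57²·1.55² + 2·0.34·0.43·0.57·2.09·1.55 = 2.1282 (%²).
σ_p = √2.1282 = 1.459%.
At 99%, z = 2.326.
VaR = 2.326 × 1.459% = 3.394%; on $120,000 that is $4,073.

$4,070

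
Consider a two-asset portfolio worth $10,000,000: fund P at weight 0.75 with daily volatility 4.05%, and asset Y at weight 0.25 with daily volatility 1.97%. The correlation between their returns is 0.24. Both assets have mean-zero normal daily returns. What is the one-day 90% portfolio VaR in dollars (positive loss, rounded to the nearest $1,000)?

$409,000

σ_p² = 0.75²·4.05² + 0.25²·1.97² + 2·0.24·0.75·0.25·4.05·1.97 = 10.1870 (%²).
σ_p = √10.1870 = 3.192%.
At 90%, z = 1.282.
VaR = 1.282 × 3.192% = 4.092%; on $10,000,000 that is $409,200.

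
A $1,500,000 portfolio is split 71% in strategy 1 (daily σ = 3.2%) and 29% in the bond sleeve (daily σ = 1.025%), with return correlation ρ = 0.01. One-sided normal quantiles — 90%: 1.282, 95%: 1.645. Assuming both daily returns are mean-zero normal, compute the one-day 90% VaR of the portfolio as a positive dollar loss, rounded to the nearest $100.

$44,100

σ_p² = 0.71²·3.2² + 0.29²·1.025² + 2·0.01·0.71·0.29·3.2·1.025 = 5.2638 (%²).
σ_p = √5.2638 = 2.294%.
VaR = 1.282 × 2.294% = 2.941%; on $1,500,000 that is $44,115.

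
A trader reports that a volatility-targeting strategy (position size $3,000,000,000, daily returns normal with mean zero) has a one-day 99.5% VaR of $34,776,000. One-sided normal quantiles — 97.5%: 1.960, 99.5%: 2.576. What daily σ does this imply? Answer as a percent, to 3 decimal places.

VaR as a fraction: $34,776,000 / $3,000,000,000 = 1.159%.
σ = VaR / z = 1.159% / 2.576 = 0.450%.

0.450%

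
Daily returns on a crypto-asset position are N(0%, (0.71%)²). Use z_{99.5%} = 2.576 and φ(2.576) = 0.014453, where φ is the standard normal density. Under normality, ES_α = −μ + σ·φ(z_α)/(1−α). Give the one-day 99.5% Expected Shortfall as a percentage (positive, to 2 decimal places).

2.05%

Tail multiplier: φ(z)/(1−α) = 0.014453 / 0.005 = 2.891.
ES = 0.71% × 2.891 = 2.053%.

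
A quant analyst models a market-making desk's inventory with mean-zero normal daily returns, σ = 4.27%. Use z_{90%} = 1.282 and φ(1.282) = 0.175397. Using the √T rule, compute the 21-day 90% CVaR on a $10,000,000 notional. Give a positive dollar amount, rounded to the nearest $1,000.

$3,432,000

σ_{21d} = 4.27% × √21 = 19.568%.
ES multiplier = φ(z)/(1−α) = 0.175397/0.1 = 1.754.
ES = 19.568% × 1.754 = 34.322%; on $10,000,000: $3,432,200.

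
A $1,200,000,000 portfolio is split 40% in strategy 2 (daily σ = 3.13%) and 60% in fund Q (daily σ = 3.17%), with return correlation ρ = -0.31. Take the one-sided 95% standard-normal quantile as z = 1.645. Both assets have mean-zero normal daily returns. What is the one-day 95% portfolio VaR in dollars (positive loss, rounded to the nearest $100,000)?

$38,000,000

σ_p² = 0.4²·3.13² + 0.6²·3.17² + 2·-0.31·0.4·0.6·3.13·3.17 = 3.7087 (%²).
σ_p = √3.7087 = 1.926%.
VaR = 1.645 × 1.926% = 3.168%; on $1,200,000,000 that is $38,016,000.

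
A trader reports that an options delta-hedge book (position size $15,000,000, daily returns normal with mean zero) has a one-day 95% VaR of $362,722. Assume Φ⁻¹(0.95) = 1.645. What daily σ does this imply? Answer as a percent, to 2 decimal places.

1.47%

VaR as a fraction: $362,722 / $15,000,000 = 2.418%.
σ = VaR / z = 2.418% / 1.645 = 1.470%.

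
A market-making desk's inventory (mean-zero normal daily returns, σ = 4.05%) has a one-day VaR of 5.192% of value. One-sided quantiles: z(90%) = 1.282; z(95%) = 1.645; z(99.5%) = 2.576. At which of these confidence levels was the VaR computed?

Implied z = VaR/σ = 5.192 / 4.05 = 1.282.
This matches z(90%) = 1.282.

90%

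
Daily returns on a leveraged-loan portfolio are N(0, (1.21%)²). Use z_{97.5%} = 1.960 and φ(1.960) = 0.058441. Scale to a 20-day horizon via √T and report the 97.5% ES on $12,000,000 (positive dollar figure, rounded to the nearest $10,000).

σ_{20d} = 1.21% × √20 = 5.411%.
ES multiplier = φ(z)/(1−α) = 0.058441/0.025 = 2.338.
ES = 5.411% × 2.338 = 12.651%; on $12,000,000: $1,518,120.

$1,520,000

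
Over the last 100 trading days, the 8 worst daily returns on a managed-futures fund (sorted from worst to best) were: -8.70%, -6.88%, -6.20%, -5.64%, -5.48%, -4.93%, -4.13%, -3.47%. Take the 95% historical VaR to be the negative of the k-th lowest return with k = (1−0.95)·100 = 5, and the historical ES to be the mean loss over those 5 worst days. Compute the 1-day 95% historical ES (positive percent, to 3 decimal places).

6.580%

The 5 worst returns sum to -32.90%.
ES = −(-32.90%) / 5 = 6.58% ≈ 6.580%.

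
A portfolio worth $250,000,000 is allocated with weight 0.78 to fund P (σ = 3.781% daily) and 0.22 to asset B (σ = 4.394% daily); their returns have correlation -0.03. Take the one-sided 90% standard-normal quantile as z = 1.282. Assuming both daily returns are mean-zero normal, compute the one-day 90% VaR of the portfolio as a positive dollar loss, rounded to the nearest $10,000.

$9,860,000

σ_p² = 0.78²·3.781² + 0.22²·4.394² + 2·-0.03·0.78·0.22·3.781·4.394 = 9.4611 (%²).
σ_p = √9.4611 = 3.076%.
VaR = 1.282 × 3.076% = 3.943%; on $250,000,000 that is $9,857,500.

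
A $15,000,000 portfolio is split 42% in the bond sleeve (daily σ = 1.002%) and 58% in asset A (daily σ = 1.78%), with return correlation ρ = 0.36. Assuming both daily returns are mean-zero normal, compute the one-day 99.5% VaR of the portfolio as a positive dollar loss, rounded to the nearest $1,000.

σ_p² = 0.42²·1.002² + 0.58²·1.78² + 2·0.36·0.42·0.58·1.002·1.78 = 1.5558 (%²).
σ_p = √1.5558 = 1.247%.
At 99.5%, z = 2.576.
VaR = 2.576 × 1.247% = 3.212%; on $15,000,000 that is $481,800.

$482,000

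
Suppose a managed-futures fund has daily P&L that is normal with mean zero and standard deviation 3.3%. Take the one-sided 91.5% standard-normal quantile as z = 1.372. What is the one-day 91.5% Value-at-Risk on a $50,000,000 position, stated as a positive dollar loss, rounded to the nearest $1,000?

$2,264,000

VaR = z·σ = 1.372 × 3.3% = 4.528%.
On $50,000,000: 0.04528 × $50,000,000 = $2,264,000.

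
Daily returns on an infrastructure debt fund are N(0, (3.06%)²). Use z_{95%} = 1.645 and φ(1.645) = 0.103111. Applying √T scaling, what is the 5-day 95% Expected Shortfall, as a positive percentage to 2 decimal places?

σ_{5d} = 3.06% × √5 = 6.842%.
ES multiplier = φ(z)/(1−α) = 0.103111/0.05 = 2.062.
ES = 6.842% × 2.062 = 14.108%.

14.11%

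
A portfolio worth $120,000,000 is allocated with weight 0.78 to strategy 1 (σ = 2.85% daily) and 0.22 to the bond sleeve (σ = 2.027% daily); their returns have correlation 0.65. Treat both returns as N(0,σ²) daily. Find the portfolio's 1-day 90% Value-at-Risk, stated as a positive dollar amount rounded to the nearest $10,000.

σ_p² = 0.78²·2.85² + 0.22²·2.027² + 2·0.65·0.78·0.22·2.85·2.027 = 6.4293 (%²).
σ_p = √6.4293 = 2.536%.
At 90%, z = 1.282.
VaR = 1.282 × 2.536% = 3.251%; on $120,000,000 that is $3,901,200.

$3,900,000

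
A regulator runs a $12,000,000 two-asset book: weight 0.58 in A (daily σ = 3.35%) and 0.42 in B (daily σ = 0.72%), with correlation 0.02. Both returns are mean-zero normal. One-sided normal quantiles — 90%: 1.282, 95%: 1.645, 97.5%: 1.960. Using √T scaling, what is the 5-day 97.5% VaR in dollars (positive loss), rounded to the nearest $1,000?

$1,037,000

σ_p = √(0.58²·3.35² + 0.42²·0.72² + 2·0.02·0.58·0.42·3.35·0.72) = 1.972%.
σ_{5d} = 1.972% × √5 = 4.410%.
VaR = 1.960 × 4.410% = 8.644%; on $12,000,000 that is $1,037,280.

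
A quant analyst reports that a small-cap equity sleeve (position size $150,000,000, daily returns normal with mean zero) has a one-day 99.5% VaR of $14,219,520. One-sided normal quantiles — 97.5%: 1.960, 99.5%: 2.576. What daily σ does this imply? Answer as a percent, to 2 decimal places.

VaR as a fraction: $14,219,520 / $150,000,000 = 9.480%.
σ = VaR / z = 9.480% / 2.576 = 3.680%.

3.68%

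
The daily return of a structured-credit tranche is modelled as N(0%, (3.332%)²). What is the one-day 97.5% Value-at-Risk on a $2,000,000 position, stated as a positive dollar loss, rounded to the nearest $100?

$130,600

At 97.5% one-sided, z = 1.960.
VaR = z·σ = 1.960 × 3.332% = 6.531%.
On $2,000,000: 0.06531 × $2,000,000 = $130,620.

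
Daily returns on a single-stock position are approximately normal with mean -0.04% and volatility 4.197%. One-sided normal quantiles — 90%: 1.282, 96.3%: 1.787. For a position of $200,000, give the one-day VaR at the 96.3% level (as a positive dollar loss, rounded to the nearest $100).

VaR = −μ + z·σ = −(-0.04%) + 1.787 × 4.197% = 7.540%.
On $200,000: 0.07540 × $200,000 = $15,080.

$15,100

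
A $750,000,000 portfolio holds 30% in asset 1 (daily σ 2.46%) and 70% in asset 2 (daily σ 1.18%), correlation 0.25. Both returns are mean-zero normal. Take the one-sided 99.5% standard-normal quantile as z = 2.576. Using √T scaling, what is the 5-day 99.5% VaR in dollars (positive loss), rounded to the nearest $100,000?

$53,500,000

σ_p = √(0.3²·2.46² + 0.7²·1.18² + 2·0.25·0.3·0.7·2.46·1.18) = 1.238%.
σ_{5d} = 1.238% × √5 = 2.768%.
VaR = 2.576 × 2.768% = 7.130%; on $750,000,000 that is $53,475,000.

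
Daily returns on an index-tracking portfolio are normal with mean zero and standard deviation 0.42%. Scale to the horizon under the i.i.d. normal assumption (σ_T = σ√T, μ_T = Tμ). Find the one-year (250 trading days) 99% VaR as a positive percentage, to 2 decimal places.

At 99%, z = 2.326.
σ_{250d} = 0.42% × √250 = 6.641%.
VaR = 2.326 × 6.641% = 15.447%.

15.45%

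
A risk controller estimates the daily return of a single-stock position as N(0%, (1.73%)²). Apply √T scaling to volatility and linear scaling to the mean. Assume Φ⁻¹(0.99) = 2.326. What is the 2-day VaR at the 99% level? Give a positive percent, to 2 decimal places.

σ_{2d} = 1.73% × √2 = 2.447%.
VaR = 2.326 × 2.447% = 5.692%.

5.69%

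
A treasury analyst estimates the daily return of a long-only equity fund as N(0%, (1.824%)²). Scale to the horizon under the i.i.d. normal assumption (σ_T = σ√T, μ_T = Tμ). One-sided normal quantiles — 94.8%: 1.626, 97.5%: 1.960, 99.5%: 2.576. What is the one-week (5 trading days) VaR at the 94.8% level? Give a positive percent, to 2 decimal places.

6.63%

σ_{5d} = 1.824% × √5 = 4.079%.
VaR = 1.626 × 4.079% = 6.632%.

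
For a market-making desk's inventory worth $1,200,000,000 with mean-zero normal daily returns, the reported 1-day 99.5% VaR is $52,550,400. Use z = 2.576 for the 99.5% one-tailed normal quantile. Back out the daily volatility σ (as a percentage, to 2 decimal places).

VaR as a fraction: $52,550,400 / $1,200,000,000 = 4.379%.
σ = VaR / z = 4.379% / 2.576 = 1.700%.

1.70%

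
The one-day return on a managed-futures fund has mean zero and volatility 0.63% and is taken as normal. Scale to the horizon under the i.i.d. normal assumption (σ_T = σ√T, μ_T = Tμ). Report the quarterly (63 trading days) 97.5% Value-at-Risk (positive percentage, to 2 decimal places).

At 97.5%, z = 1.960.
σ_{63d} = 0.63% × √63 = 5.000%.
VaR = 1.960 × 5.000% = 9.800%.

9.80%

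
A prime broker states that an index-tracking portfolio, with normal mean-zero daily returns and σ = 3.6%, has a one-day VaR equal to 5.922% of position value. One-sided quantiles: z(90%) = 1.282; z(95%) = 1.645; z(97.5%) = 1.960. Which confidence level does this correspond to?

Implied z = VaR/σ = 5.922 / 3.6 = 1.645.
This matches z(95%) = 1.645.

95%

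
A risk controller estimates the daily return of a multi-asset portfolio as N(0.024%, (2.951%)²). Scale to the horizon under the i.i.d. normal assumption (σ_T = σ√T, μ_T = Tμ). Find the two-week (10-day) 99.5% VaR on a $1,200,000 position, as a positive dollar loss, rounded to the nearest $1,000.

At 99.5%, z = 2.576.
σ_{10d} = 2.951% × √10 = 9.332%; μ_{10d} = 10 × 0.024% = 0.240%.
VaR = −(0.240%) + 2.576 × 9.332% = 23.799%.
On $1,200,000: 0.23799 × $1,200,000 = $285,588.

$286,000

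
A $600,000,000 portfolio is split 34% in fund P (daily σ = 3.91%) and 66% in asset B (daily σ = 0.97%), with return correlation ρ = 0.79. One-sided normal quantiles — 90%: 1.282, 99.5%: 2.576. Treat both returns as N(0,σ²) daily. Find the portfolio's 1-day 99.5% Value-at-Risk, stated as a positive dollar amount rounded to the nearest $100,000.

σ_p² = 0.34²·3.91² + 0.66²·0.97² + 2·0.79·0.34·0.66·3.91·0.97 = 3.5219 (%²).
σ_p = √3.5219 = 1.877%.
VaR = 2.576 × 1.877% = 4.835%; on $600,000,000 that is $29,010,000.

$29,000,000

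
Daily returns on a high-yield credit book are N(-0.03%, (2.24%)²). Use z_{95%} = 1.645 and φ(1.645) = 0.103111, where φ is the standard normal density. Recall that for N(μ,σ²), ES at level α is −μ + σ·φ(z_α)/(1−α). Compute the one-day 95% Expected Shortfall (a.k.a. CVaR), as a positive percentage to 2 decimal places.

Tail multiplier: φ(z)/(1−α) = 0.103111 / 0.05 = 2.062.
ES = −(-0.03%) + 2.24% × 2.062 = 4.649%.

4.65%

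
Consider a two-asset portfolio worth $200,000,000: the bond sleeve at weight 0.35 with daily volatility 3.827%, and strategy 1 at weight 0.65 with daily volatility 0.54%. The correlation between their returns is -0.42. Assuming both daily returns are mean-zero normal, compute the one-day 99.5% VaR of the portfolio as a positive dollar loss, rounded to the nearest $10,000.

$6,360,000

σ_p² = 0.35²·3.827² + 0.65²·0.54² + 2·-0.42·0.35·0.65·3.827·0.54 = 1.5224 (%²).
σ_p = √1.5224 = 1.234%.
At 99.5%, z = 2.576.
VaR = 2.576 × 1.234% = 3.179%; on $200,000,000 that is $6,358,000.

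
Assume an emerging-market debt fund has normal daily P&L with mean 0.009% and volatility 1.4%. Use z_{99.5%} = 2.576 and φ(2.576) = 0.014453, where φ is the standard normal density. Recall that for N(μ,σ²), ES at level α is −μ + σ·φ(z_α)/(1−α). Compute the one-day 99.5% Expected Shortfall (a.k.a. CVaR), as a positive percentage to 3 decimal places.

4.038%

Tail multiplier: φ(z)/(1−α) = 0.014453 / 0.005 = 2.891.
ES = −(0.009%) + 1.4% × 2.891 = 4.038%.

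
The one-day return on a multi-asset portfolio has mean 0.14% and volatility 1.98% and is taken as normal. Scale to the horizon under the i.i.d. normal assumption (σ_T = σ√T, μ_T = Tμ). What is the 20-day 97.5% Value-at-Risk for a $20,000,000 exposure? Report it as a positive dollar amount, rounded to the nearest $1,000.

$2,911,000

At 97.5%, z = 1.960.
σ_{20d} = 1.98% × √20 = 8.855%; μ_{20d} = 20 × 0.14% = 2.800%.
VaR = −(2.800%) + 1.960 × 8.855% = 14.556%.
On $20,000,000: 0.14556 × $20,000,000 = $2,911,200.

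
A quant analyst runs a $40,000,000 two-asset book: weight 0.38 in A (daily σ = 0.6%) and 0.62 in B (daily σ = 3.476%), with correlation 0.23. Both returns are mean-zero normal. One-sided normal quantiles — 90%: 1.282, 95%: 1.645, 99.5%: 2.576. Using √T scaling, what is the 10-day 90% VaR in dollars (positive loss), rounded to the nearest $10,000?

$3,600,000

σ_p = √(0.38²·0.6² + 0.62²·3.476² + 2·0.23·0.38·0.62·0.6·3.476) = 2.219%.
σ_{10d} = 2.219% × √10 = 7.017%.
VaR = 1.282 × 7.017% = 8.996%; on $40,000,000 that is $3,598,400.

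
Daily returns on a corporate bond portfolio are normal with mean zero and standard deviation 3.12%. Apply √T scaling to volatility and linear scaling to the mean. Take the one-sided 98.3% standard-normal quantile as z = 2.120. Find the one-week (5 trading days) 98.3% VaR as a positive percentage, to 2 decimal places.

σ_{5d} = 3.12% × √5 = 6.977%.
VaR = 2.120 × 6.977% = 14.791%.

14.79%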